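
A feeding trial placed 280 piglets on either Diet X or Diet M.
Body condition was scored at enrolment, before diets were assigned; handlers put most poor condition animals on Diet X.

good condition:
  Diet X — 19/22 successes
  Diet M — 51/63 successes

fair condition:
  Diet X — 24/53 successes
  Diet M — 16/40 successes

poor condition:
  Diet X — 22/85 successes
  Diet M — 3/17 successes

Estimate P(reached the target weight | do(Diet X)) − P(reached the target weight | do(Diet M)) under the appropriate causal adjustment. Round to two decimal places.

The stratified and pooled comparisons disagree (Diet X wins within each starting body condition; Diet M wins overall), so the answer turns on the causal role of starting body condition.
Nothing the diet does changes starting body condition; the imbalance is an allocation artefact. With starting body condition also predicting the outcome, the pooled figure is confounded, and the within-stratum comparison is the causal one.
Adjusting over the population distribution of starting body condition: 0.304·(0.864−0.810) + 0.332·(0.453−0.400) + 0.364·(0.259−0.176) = +0.064.

+0.06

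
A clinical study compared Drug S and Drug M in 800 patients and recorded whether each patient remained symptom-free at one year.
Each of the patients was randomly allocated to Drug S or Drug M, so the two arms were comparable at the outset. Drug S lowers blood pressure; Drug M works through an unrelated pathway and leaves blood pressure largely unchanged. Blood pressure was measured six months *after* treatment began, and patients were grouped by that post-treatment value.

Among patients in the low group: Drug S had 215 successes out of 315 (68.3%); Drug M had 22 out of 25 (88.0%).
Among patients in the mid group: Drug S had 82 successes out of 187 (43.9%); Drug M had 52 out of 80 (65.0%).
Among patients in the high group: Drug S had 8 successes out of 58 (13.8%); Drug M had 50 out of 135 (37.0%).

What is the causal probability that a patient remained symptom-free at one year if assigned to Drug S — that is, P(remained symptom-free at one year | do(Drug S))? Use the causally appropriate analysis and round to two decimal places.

0.54

Blood pressure lies on the pathway drug → blood pressure → outcome, so adjusting for it blocks the indirect effect. For the total causal effect of drug, use the unadjusted pooled rates.
So P(outcome | do(Drug S)) is just the pooled rate for Drug S: 305/560 = 0.545.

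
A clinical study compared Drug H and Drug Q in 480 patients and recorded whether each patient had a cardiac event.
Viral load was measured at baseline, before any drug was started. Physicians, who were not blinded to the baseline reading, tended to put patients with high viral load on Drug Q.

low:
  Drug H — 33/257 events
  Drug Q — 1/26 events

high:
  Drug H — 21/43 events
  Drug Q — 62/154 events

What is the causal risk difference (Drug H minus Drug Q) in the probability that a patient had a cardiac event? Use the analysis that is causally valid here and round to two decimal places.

+0.09

Nothing the drug does changes viral load; the imbalance is an allocation artefact. With viral load also predicting the outcome, the pooled figure is confounded, and the within-stratum comparison is the causal one.
Adjusting over the population distribution of viral load: 0.590·(0.128−0.038) + 0.410·(0.488−0.403) = +0.088.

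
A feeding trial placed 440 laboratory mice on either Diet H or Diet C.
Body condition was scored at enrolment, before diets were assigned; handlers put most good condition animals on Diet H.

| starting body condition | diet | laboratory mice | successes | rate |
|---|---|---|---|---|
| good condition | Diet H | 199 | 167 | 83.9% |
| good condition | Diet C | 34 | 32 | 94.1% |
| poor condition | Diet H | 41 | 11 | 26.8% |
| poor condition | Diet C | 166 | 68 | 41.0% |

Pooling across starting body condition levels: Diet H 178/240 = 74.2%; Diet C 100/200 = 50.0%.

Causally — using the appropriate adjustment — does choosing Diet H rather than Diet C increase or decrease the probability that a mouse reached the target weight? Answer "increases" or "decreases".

The stratified and pooled comparisons disagree (Diet C wins within each starting body condition; Diet H wins overall), so the answer turns on the causal role of starting body condition.
Since starting body condition is a pre-existing factor (not a product of the diet) and it affects the outcome on its own, it is a confounder. The stratified rates, not the pooled rate, identify the causal effect.
Within each level — good condition: 83.9% vs 94.1%; poor condition: 26.8% vs 41.0% — Diet C is higher every time.

decreases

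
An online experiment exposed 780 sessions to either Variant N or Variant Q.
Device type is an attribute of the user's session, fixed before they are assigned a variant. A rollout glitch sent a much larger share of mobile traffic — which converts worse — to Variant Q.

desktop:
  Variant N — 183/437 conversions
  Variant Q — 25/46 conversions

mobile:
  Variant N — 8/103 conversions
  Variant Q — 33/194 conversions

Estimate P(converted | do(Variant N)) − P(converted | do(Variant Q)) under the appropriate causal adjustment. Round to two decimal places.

The device type-specific comparison favours Variant Q throughout, but the pooled figures favour Variant N. The question is whether to condition on device type.
Since device type is a pre-existing factor (not a product of the variant) and it affects the outcome on its own, it is a confounder. The stratified rates, not the pooled rate, identify the causal effect.
Adjusting over the population distribution of device type: 0.619·(0.419−0.543) + 0.381·(0.078−0.170) = -0.112.

-0.11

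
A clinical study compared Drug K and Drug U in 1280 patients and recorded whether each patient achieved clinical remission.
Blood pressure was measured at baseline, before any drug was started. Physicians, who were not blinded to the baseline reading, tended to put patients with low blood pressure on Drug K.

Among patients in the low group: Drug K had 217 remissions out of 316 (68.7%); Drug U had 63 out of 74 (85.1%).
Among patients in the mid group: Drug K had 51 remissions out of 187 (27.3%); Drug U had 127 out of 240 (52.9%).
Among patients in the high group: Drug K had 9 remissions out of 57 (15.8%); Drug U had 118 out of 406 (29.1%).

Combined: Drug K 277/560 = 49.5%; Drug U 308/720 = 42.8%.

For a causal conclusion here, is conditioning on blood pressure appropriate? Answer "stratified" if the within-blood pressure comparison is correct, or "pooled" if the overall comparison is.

stratified

Drug U is higher inside every blood pressure stratum but Drug K is higher in aggregate. Whether to stratify depends on how blood pressure relates to the drug.
The imbalance in blood pressure arose from how patients were allocated, not from anything the drug did; and blood pressure independently affects the outcome. The pooled gap is confounded — condition on blood pressure.
Within each level — low: 68.7% vs 85.1%; mid: 27.3% vs 52.9%; high: 15.8% vs 29.1% — Drug U is higher every time.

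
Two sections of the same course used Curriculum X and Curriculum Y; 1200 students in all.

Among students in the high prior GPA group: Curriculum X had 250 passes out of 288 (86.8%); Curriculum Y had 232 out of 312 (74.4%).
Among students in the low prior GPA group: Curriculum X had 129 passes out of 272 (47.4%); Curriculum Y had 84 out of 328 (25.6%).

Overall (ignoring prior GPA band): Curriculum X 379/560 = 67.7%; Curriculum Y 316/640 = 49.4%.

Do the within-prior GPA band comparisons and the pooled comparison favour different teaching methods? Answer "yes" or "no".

Within each prior GPA band level (high prior GPA 86.8% vs 74.4%; low prior GPA 47.4% vs 25.6%), Curriculum X has the higher rate every time. Pooled: 67.7% vs 49.4% — Curriculum X has the higher rate overall. They agree.

no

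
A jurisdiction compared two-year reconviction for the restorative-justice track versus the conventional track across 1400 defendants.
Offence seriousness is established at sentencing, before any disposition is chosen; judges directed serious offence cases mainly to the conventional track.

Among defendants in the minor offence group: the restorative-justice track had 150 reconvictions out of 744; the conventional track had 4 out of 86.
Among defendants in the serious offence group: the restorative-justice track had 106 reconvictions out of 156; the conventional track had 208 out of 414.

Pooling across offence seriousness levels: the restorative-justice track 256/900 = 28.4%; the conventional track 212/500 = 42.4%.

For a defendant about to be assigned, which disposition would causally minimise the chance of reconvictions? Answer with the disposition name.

the conventional track

The offence seriousness-specific comparison favours the conventional track throughout, but the pooled figures favour the restorative-justice track. The question is whether to condition on offence seriousness.
Here offence seriousness is a common cause — it drives both which disposition a case falls under and the outcome. The crude comparison mixes populations; the stratum-specific rates are the causally relevant ones.
Within each level — minor offence: 20.2% vs 4.7%; serious offence: 67.9% vs 50.2% — the conventional track is lower every time.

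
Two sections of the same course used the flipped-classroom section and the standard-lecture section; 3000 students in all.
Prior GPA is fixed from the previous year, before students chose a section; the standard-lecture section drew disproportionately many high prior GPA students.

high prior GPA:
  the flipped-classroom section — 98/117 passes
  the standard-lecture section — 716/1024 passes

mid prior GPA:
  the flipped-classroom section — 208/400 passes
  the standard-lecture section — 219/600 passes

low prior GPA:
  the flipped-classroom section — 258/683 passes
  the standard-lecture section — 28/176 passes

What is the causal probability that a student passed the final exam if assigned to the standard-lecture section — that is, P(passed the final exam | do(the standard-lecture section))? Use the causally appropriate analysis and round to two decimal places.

the flipped-classroom section is higher inside every prior GPA band stratum but the standard-lecture section is higher in aggregate. Whether to stratify depends on how prior GPA band relates to the teaching method.
Prior GPA band is set before the teaching method has any effect — it is not caused by the teaching method — and it independently drives the outcome. That makes it a confounder, so the causal comparison is within prior GPA band levels.
Standardising the standard-lecture section to the population prior GPA band mix: 0.380·716/1024 + 0.333·219/600 + 0.286·28/176 = 0.433.

0.43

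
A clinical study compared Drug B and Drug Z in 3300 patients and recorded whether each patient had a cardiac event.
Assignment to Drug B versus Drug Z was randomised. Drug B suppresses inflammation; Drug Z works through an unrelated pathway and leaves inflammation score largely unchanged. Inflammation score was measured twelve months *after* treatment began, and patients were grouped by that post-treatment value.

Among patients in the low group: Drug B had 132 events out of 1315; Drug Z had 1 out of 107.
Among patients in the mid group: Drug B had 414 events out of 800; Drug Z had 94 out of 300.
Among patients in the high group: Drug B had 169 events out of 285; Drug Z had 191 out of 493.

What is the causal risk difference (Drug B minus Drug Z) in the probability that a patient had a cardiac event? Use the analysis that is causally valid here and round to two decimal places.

-0.02

Inflammation score here is a post-treatment variable shaped by the drug; conditioning on it would introduce bias rather than remove it. The overall comparison is the causal one.
The causal difference is the pooled difference: 0.298 − 0.318 = -0.020.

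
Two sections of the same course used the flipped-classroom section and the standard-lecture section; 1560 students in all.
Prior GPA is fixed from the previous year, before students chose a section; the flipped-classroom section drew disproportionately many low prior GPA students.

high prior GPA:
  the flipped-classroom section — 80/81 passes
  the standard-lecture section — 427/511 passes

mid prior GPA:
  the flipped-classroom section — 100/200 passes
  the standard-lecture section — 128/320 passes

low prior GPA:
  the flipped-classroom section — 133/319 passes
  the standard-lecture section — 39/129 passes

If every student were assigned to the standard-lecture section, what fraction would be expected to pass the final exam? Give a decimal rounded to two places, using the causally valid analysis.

0.54

Nothing the teaching method does changes prior GPA band; the imbalance is an allocation artefact. With prior GPA band also predicting the outcome, the pooled figure is confounded, and the within-stratum comparison is the causal one.
Standardising the standard-lecture section to the population prior GPA band mix: 0.379·427/511 + 0.333·128/320 + 0.287·39/129 = 0.537.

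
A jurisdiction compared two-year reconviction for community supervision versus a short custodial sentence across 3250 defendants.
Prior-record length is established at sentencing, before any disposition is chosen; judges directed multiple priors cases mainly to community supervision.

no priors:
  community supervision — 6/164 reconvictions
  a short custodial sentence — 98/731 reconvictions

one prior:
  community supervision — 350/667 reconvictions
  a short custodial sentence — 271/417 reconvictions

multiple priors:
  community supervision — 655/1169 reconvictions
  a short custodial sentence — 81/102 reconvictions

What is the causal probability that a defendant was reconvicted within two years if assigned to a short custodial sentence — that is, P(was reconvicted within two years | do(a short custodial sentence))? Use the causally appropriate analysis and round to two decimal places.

Here prior-record length is a common cause — it drives both which disposition a case falls under and the outcome. The crude comparison mixes populations; the stratum-specific rates are the causally relevant ones.
Standardising a short custodial sentence to the population prior-record length mix: 0.275·98/731 + 0.334·271/417 + 0.391·81/102 = 0.564.

0.56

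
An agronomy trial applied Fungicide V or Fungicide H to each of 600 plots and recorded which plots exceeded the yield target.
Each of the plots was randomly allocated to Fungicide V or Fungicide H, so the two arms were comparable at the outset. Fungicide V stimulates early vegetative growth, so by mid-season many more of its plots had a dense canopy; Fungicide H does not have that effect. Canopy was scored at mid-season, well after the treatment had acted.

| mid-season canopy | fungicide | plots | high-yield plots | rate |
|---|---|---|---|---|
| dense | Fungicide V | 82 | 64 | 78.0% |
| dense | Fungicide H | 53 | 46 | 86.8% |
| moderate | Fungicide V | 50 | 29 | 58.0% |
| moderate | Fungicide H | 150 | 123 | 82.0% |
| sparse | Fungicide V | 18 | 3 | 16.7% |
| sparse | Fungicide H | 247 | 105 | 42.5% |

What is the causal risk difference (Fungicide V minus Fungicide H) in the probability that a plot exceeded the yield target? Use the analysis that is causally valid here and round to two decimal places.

+0.03

The mid-season canopy-specific comparison favours Fungicide H throughout, but the pooled figures favour Fungicide V. The question is whether to condition on mid-season canopy.
Mid-season canopy is downstream of the fungicide. One should not condition on a consequence of treatment, so the overall rates are the right comparison.
The causal difference is the pooled difference: 0.640 − 0.609 = +0.031.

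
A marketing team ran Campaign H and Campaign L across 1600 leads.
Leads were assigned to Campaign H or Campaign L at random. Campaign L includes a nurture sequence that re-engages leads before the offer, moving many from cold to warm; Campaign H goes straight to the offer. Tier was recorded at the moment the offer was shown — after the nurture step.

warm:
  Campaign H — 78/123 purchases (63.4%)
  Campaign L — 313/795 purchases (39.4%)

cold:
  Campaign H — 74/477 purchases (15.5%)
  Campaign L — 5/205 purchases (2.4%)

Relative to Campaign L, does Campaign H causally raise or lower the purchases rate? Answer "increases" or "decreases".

Engagement tier lies on the pathway campaign → engagement tier → outcome, so adjusting for it blocks the indirect effect. For the total causal effect of campaign, use the unadjusted pooled rates.
Pooled: Campaign H 25.3% vs Campaign L 31.8%; Campaign L is higher overall.

decreases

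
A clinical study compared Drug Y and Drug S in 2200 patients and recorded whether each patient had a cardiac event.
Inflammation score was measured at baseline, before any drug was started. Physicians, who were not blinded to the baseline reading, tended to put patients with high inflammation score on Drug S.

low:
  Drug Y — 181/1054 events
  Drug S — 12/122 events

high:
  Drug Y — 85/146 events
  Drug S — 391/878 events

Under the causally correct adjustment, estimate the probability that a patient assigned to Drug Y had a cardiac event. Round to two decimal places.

0.36

Nothing the drug does changes inflammation score; the imbalance is an allocation artefact. With inflammation score also predicting the outcome, the pooled figure is confounded, and the within-stratum comparison is the causal one.
Standardising Drug Y to the population inflammation score mix: 0.535·181/1054 + 0.465·85/146 = 0.363.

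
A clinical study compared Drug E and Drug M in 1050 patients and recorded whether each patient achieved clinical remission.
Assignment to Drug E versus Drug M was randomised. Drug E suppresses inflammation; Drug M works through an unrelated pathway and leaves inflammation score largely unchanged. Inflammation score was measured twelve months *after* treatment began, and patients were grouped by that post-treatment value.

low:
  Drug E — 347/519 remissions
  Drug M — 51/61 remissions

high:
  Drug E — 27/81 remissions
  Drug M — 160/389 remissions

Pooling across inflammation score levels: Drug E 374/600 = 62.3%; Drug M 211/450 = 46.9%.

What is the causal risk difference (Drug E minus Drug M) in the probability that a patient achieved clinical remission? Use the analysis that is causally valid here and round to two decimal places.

The distribution of inflammation score is itself part of what the drug does — it is an intermediate outcome. Holding it fixed would remove that part of the effect; the total effect is the pooled difference.
The causal difference is the pooled difference: 0.623 − 0.469 = +0.154.

+0.15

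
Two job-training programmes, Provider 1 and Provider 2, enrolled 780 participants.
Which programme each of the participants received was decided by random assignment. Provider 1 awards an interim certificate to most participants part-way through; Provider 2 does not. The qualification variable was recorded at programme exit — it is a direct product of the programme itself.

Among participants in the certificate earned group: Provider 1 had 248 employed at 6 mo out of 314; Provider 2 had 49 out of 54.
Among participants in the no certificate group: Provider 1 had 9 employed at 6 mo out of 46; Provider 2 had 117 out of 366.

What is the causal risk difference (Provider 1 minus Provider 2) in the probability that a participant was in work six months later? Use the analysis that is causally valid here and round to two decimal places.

Qualification attained during the programme is recorded after the programme and is itself shifted by it — it sits on the causal path from programme to outcome. Conditioning on a mediator would strip out part of the effect we want; the pooled comparison gives the total causal effect.
The causal difference is the pooled difference: 0.714 − 0.395 = +0.319.

+0.32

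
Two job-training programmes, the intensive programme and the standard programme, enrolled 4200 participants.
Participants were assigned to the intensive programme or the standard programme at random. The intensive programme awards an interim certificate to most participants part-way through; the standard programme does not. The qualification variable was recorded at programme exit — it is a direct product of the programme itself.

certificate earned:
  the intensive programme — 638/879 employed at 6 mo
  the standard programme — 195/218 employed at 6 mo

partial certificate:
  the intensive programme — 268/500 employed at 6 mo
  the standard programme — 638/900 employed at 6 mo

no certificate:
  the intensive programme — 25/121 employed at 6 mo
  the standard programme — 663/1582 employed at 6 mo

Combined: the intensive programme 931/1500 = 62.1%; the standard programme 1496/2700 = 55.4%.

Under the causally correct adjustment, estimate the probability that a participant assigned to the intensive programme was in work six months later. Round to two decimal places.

Within every qualification attained during the programme level the standard programme has the higher rate, yet pooled the intensive programme does — Simpson's reversal.
Qualification attained during the programme is downstream of the programme. One should not condition on a consequence of treatment, so the overall rates are the right comparison.
So P(outcome | do(the intensive programme)) is just the pooled rate for the intensive programme: 931/1500 = 0.621.

0.62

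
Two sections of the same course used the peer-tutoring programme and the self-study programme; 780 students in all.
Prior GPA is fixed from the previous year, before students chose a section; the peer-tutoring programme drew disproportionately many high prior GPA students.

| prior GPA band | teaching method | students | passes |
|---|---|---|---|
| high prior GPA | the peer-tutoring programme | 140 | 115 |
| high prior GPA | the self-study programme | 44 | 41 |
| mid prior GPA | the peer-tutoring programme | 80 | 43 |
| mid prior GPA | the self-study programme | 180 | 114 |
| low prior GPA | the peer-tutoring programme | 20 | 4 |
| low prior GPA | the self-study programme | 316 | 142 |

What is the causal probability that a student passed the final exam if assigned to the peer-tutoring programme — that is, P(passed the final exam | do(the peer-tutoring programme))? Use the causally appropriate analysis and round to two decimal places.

0.46

the self-study programme is higher inside every prior GPA band stratum but the peer-tutoring programme is higher in aggregate. Whether to stratify depends on how prior GPA band relates to the teaching method.
Nothing the teaching method does changes prior GPA band; the imbalance is an allocation artefact. With prior GPA band also predicting the outcome, the pooled figure is confounded, and the within-stratum comparison is the causal one.
Standardising the peer-tutoring programme to the population prior GPA band mix: 0.236·115/140 + 0.333·43/80 + 0.431·4/20 = 0.459.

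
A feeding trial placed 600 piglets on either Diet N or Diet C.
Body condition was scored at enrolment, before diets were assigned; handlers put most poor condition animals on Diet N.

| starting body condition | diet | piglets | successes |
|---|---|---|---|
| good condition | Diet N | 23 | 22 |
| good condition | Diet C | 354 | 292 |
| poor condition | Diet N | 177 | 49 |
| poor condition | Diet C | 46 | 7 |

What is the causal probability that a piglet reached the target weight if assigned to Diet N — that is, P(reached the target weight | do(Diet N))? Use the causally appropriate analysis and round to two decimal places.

Diet N is higher inside every starting body condition stratum but Diet C is higher in aggregate. Whether to stratify depends on how starting body condition relates to the diet.
Since starting body condition is a pre-existing factor (not a product of the diet) and it affects the outcome on its own, it is a confounder. The stratified rates, not the pooled rate, identify the causal effect.
Standardising Diet N to the population starting body condition mix: 0.628·22/23 + 0.372·49/177 = 0.704.

0.70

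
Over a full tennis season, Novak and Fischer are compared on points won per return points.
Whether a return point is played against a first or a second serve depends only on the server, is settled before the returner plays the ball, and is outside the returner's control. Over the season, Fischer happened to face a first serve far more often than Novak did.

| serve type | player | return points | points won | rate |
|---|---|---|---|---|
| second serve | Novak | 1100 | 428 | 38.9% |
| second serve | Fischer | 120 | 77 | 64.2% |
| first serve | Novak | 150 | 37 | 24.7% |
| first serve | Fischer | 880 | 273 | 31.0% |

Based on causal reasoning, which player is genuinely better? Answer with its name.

Fischer

The stratified and pooled comparisons disagree (Fischer wins within each serve type; Novak wins overall), so the answer turns on the causal role of serve type.
Serve type differs across players for reasons unrelated to any effect of the player itself, and it separately predicts the outcome — a classic confounder. We must compare within serve type levels.
Within each level — second serve: 38.9% vs 64.2%; first serve: 24.7% vs 31.0% — Fischer is higher every time.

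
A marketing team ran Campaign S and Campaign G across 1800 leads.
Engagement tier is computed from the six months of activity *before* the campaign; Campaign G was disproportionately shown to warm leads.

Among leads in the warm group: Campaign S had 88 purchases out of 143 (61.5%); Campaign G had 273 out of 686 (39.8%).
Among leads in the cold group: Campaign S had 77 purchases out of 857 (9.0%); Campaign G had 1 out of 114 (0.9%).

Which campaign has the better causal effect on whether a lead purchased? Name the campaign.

Since engagement tier is a pre-existing factor (not a product of the campaign) and it affects the outcome on its own, it is a confounder. The stratified rates, not the pooled rate, identify the causal effect.
Within each level — warm: 61.5% vs 39.8%; cold: 9.0% vs 0.9% — Campaign S is higher every time.

Campaign S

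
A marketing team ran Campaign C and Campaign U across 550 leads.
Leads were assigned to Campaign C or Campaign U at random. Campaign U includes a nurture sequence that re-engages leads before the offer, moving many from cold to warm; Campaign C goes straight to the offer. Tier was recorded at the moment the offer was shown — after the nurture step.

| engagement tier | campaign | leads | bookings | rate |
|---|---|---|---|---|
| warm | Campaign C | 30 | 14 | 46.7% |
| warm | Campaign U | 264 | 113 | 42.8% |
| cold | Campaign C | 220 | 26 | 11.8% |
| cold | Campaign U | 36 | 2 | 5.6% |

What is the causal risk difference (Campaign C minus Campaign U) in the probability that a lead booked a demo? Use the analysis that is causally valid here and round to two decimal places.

Engagement tier is recorded after the campaign and is itself shifted by it — it sits on the causal path from campaign to outcome. Conditioning on a mediator would strip out part of the effect we want; the pooled comparison gives the total causal effect.
The causal difference is the pooled difference: 0.160 − 0.383 = -0.223.

-0.22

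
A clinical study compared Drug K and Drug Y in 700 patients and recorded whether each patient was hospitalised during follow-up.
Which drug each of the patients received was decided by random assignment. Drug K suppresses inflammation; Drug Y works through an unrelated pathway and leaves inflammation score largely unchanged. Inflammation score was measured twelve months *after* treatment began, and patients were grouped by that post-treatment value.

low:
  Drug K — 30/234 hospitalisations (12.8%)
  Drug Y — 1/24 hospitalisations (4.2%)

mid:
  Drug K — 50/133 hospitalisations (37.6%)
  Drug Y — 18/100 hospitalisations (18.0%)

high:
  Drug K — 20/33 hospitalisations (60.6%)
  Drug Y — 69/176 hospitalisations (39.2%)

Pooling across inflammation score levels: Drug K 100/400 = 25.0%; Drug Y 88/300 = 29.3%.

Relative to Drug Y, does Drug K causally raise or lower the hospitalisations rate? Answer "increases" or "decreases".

decreases

Because the drug influences inflammation score, inflammation score is a post-treatment mediator, not a confounder. Stratifying on it would bias the estimate; the causal effect is the crude pooled difference.
Pooled: Drug K 25.0% vs Drug Y 29.3%; Drug K is lower overall.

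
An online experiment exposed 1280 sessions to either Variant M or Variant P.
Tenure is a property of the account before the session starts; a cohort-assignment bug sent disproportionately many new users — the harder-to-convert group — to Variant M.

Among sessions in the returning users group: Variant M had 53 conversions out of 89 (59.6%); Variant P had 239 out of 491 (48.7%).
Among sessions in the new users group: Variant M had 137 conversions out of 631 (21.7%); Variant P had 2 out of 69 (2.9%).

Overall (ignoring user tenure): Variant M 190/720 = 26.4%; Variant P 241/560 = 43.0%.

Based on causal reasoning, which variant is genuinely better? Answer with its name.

Variant M

Since user tenure is a pre-existing factor (not a product of the variant) and it affects the outcome on its own, it is a confounder. The stratified rates, not the pooled rate, identify the causal effect.
Within each level — returning users: 59.6% vs 48.7%; new users: 21.7% vs 2.9% — Variant M is higher every time.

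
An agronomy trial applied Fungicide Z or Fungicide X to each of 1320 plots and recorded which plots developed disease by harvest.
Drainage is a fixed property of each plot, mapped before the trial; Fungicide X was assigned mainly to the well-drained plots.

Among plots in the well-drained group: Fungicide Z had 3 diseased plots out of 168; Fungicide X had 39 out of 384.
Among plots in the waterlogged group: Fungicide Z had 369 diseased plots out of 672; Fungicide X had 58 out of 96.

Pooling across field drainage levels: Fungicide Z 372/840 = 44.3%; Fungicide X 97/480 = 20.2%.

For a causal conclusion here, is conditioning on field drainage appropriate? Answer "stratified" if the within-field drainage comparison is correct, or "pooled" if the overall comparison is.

Within every field drainage level Fungicide Z has the lower rate, yet pooled Fungicide X does — Simpson's reversal.
Here field drainage is a common cause — it drives both which fungicide a case falls under and the outcome. The crude comparison mixes populations; the stratum-specific rates are the causally relevant ones.
Within each level — well-drained: 1.8% vs 10.2%; waterlogged: 54.9% vs 60.4% — Fungicide Z is lower every time.

stratified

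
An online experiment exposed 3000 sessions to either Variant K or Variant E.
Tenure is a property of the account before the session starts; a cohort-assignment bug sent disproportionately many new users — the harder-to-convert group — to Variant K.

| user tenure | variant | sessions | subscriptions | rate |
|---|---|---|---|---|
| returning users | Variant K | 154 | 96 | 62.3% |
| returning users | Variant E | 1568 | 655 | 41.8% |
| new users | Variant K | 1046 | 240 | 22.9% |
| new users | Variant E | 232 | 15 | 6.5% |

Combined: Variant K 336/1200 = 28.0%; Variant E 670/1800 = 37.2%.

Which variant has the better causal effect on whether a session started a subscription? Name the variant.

Variant K is higher inside every user tenure stratum but Variant E is higher in aggregate. Whether to stratify depends on how user tenure relates to the variant.
User tenure differs across variants for reasons unrelated to any effect of the variant itself, and it separately predicts the outcome — a classic confounder. We must compare within user tenure levels.
Within each level — returning users: 62.3% vs 41.8%; new users: 22.9% vs 6.5% — Variant K is higher every time.

Variant K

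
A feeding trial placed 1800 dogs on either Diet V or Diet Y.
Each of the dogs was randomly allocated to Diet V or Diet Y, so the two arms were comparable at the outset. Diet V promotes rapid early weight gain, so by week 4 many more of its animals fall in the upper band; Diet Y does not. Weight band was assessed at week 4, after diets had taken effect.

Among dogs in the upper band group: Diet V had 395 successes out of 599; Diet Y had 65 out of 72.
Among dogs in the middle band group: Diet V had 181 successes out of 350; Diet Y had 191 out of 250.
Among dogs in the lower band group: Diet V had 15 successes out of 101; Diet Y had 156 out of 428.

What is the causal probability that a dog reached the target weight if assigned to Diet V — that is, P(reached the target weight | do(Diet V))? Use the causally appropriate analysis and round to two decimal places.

Week-4 weight band is recorded after the diet and is itself shifted by it — it sits on the causal path from diet to outcome. Conditioning on a mediator would strip out part of the effect we want; the pooled comparison gives the total causal effect.
So P(outcome | do(Diet V)) is just the pooled rate for Diet V: 591/1050 = 0.563.

0.56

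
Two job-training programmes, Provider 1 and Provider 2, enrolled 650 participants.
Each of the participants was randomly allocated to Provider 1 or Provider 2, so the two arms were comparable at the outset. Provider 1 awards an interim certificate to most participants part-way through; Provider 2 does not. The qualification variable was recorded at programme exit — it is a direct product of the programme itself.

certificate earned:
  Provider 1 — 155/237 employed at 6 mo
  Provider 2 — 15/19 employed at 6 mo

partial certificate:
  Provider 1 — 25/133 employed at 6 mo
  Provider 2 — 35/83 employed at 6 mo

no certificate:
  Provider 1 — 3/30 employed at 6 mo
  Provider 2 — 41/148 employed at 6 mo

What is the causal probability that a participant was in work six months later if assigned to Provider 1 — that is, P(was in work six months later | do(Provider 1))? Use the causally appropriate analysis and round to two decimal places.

Provider 2 is higher inside every qualification attained during the programme stratum but Provider 1 is higher in aggregate. Whether to stratify depends on how qualification attained during the programme relates to the programme.
Stratifying would compare programmes among participants the programmes themselves sorted into qualification attained during the programme groups — a form of selection on an intermediate. The unconditioned pooled rates give the total causal effect.
So P(outcome | do(Provider 1)) is just the pooled rate for Provider 1: 183/400 = 0.458.

0.46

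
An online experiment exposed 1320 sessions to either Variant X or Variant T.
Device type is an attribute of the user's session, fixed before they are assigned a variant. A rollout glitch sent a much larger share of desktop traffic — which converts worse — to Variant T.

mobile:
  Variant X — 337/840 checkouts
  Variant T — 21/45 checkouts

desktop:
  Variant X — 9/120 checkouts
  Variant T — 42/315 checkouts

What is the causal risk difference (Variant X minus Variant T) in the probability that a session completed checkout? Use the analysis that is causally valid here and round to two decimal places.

Variant T is higher inside every device type stratum but Variant X is higher in aggregate. Whether to stratify depends on how device type relates to the variant.
Nothing the variant does changes device type; the imbalance is an allocation artefact. With device type also predicting the outcome, the pooled figure is confounded, and the within-stratum comparison is the causal one.
Adjusting over the population distribution of device type: 0.670·(0.401−0.467) + 0.330·(0.075−0.133) = -0.063.

-0.06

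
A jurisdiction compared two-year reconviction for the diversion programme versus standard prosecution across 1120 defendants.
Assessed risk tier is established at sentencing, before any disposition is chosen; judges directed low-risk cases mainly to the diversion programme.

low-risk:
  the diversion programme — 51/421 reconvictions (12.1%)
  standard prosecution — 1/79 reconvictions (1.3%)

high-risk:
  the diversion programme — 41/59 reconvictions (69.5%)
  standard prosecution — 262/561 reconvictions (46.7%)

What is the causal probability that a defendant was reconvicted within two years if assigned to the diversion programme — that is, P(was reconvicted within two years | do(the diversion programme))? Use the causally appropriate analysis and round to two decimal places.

The assessed risk tier-specific comparison favours standard prosecution throughout, but the pooled figures favour the diversion programme. The question is whether to condition on assessed risk tier.
The imbalance in assessed risk tier arose from how defendants were allocated, not from anything the disposition did; and assessed risk tier independently affects the outcome. The pooled gap is confounded — condition on assessed risk tier.
Standardising the diversion programme to the population assessed risk tier mix: 0.446·51/421 + 0.554·41/59 = 0.439.

0.44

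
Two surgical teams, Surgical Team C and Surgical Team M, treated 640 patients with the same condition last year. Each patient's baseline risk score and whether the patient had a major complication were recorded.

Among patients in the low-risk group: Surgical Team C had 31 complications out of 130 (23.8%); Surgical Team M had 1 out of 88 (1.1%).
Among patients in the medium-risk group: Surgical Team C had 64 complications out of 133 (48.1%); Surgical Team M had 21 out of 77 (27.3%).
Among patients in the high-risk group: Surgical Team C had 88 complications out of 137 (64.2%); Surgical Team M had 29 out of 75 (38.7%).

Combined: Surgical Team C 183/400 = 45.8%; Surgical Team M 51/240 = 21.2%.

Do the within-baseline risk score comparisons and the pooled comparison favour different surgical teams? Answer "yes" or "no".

no

Within each baseline risk score level (low-risk 23.8% vs 1.1%; medium-risk 48.1% vs 27.3%; high-risk 64.2% vs 38.7%), Surgical Team M has the lower rate every time. Pooled: 45.8% vs 21.2% — Surgical Team M has the lower rate overall. They agree.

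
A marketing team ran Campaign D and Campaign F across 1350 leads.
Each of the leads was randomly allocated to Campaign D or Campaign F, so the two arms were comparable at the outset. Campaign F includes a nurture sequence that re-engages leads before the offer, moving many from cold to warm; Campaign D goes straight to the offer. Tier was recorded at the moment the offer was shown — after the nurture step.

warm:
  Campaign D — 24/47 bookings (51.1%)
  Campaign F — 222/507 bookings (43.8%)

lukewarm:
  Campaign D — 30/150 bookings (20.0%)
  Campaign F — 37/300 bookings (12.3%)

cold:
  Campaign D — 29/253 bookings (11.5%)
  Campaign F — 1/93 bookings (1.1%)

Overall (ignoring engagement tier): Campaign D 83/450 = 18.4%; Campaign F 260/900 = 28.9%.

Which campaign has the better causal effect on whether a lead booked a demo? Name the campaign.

Campaign F

Engagement tier here is a post-treatment variable shaped by the campaign; conditioning on it would introduce bias rather than remove it. The overall comparison is the causal one.
Pooled: Campaign D 18.4% vs Campaign F 28.9%; Campaign F is higher overall.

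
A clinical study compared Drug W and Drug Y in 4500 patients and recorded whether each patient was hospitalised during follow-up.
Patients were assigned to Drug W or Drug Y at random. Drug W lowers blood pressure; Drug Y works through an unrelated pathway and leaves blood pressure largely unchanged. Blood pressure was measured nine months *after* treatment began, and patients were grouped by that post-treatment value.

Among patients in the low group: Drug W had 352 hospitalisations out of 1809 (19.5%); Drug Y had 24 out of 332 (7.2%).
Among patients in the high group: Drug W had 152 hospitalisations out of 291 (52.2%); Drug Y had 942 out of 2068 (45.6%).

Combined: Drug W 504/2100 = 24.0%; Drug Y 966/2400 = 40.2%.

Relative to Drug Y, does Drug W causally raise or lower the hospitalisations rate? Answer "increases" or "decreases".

decreases

Blood pressure lies on the pathway drug → blood pressure → outcome, so adjusting for it blocks the indirect effect. For the total causal effect of drug, use the unadjusted pooled rates.
Pooled: Drug W 24.0% vs Drug Y 40.2%; Drug W is lower overall.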